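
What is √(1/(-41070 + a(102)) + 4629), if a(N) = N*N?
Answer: √4353128030058/30666 ≈ 68.037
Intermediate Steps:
a(N) = N²
√(1/(-41070 + a(102)) + 4629) = √(1/(-41070 + 102²) + 4629) = √(1/(-41070 + 10404) + 4629) = √(1/(-30666) + 4629) = √(-1/30666 + 4629) = √(141952913/30666) = √4353128030058/30666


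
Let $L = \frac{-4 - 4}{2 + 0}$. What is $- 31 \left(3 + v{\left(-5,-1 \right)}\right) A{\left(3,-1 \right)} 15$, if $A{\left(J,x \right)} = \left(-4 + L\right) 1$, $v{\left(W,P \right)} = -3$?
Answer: $0$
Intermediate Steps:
$L = -4$ ($L = - \frac{8}{2} = \left(-8\right) \frac{1}{2} = -4$)
$A{\left(J,x \right)} = -8$ ($A{\left(J,x \right)} = \left(-4 - 4\right) 1 = \left(-8\right) 1 = -8$)
$- 31 \left(3 + v{\left(-5,-1 \right)}\right) A{\left(3,-1 \right)} 15 = - 31 \left(3 - 3\right) \left(-8\right) 15 = - 31 \cdot 0 \left(-8\right) 15 = \left(-31\right) 0 \cdot 15 = 0 \cdot 15 = 0$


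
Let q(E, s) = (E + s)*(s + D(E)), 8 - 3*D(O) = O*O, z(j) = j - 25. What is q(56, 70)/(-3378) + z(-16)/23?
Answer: 446715/12949 ≈ 34.498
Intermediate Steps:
z(j) = -25 + j
D(O) = 8/3 - O²/3 (D(O) = 8/3 - O*O/3 = 8/3 - O²/3)
q(E, s) = (E + s)*(8/3 + s - E²/3) (q(E, s) = (E + s)*(s + (8/3 - E²/3)) = (E + s)*(8/3 + s - E²/3))
q(56, 70)/(-3378) + z(-16)/23 = (70² + 56*70 - ⅓*56*(-8 + 56²) - ⅓*70*(-8 + 56²))/(-3378) + (-25 - 16)/23 = (4900 + 3920 - ⅓*56*(-8 + 3136) - ⅓*70*(-8 + 3136))*(-1/3378) - 41*1/23 = (4900 + 3920 - ⅓*56*3128 - ⅓*70*3128)*(-1/3378) - 41/23 = (4900 + 3920 - 175168/3 - 218960/3)*(-1/3378) - 41/23 = -122556*(-1/3378) - 41/23 = 20426/563 - 41/23 = 446715/12949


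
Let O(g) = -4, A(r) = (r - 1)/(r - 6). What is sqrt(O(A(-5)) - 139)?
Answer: I*sqrt(143) ≈ 11.958*I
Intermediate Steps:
A(r) = (-1 + r)/(-6 + r)
sqrt(O(A(-5)) - 139) = sqrt(-4 - 139) = sqrt(-143) = I*sqrt(143)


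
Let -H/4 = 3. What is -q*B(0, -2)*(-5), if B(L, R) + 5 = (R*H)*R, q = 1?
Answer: -265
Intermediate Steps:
H = -12 (H = -4*3 = -12)
B(L, R) = -5 - 12*R**2 (B(L, R) = -5 + (R*(-12))*R = -5 + (-12*R)*R = -5 - 12*R**2)
-q*B(0, -2)*(-5) = -1*(-5 - 12*(-2)**2)*(-5) = -1*(-5 - 12*4)*(-5) = -1*(-5 - 48)*(-5) = -1*(-53)*(-5) = -(-53)*(-5) = -1*265 = -265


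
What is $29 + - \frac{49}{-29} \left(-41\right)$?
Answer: $- \frac{1168}{29} \approx -40.276$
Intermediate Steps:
$29 + - \frac{49}{-29} \left(-41\right) = 29 + \left(-49\right) \left(- \frac{1}{29}\right) \left(-41\right) = 29 + \frac{49}{29} \left(-41\right) = 29 - \frac{2009}{29} = - \frac{1168}{29}$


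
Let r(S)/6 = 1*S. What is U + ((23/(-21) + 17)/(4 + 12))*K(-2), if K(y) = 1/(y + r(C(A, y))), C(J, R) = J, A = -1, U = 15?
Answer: 19993/1344 ≈ 14.876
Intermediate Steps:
r(S) = 6*S (r(S) = 6*(1*S) = 6*S)
K(y) = 1/(-6 + y) (K(y) = 1/(y + 6*(-1)) = 1/(y - 6) = 1/(-6 + y))
U + ((23/(-21) + 17)/(4 + 12))*K(-2) = 15 + ((23/(-21) + 17)/(4 + 12))/(-6 - 2) = 15 + ((23*(-1/21) + 17)/16)/(-8) = 15 + ((-23/21 + 17)*(1/16))*(-1/8) = 15 + ((334/21)*(1/16))*(-1/8) = 15 + (167/168)*(-1/8) = 15 - 167/1344 = 19993/1344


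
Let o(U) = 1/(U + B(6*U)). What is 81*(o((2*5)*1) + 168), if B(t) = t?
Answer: 952641/70 ≈ 13609.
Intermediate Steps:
o(U) = 1/(7*U) (o(U) = 1/(U + 6*U) = 1/(7*U))
81*(o((2*5)*1) + 168) = 81*(1/(7*(((2*5)*1))) + 168) = 81*(1/(7*((10*1))) + 168) = 81*((⅐)/10 + 168) = 81*((⅐)*(⅒) + 168) = 81*(1/70 + 168) = 81*(11761/70) = 952641/70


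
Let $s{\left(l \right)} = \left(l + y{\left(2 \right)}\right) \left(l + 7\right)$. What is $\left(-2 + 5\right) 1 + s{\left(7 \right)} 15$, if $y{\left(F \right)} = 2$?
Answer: $1893$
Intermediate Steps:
$s{\left(l \right)} = \left(2 + l\right) \left(7 + l\right)$ ($s{\left(l \right)} = \left(l + 2\right) \left(l + 7\right) = \left(2 + l\right) \left(7 + l\right)$)
$\left(-2 + 5\right) 1 + s{\left(7 \right)} 15 = \left(-2 + 5\right) 1 + \left(14 + 7^{2} + 9 \cdot 7\right) 15 = 3 \cdot 1 + \left(14 + 49 + 63\right) 15 = 3 + 126 \cdot 15 = 3 + 1890 = 1893$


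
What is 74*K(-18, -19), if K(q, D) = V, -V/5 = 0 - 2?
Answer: 740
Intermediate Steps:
V = 10 (V = -5*(0 - 2) = -5*(-2) = 10)
K(q, D) = 10
74*K(-18, -19) = 74*10 = 740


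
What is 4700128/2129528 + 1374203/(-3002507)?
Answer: 1398220431839/799240340837 ≈ 1.7494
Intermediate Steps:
4700128/2129528 + 1374203/(-3002507) = 4700128*(1/2129528) + 1374203*(-1/3002507) = 587516/266191 - 1374203/3002507 = 1398220431839/799240340837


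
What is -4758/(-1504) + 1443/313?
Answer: 1829763/235376 ≈ 7.7738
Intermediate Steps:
-4758/(-1504) + 1443/313 = -4758*(-1/1504) + 1443*(1/313) = 2379/752 + 1443/313 = 1829763/235376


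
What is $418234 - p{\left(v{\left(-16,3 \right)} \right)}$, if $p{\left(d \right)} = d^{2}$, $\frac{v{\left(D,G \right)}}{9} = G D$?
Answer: $231610$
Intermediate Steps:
$v{\left(D,G \right)} = 9 D G$ ($v{\left(D,G \right)} = 9 G D = 9 D G$)
$418234 - p{\left(v{\left(-16,3 \right)} \right)} = 418234 - \left(9 \left(-16\right) 3\right)^{2} = 418234 - \left(-432\right)^{2} = 418234 - 186624 = 231610$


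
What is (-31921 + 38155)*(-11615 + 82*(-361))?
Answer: -256946778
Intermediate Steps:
(-31921 + 38155)*(-11615 + 82*(-361)) = 6234*(-11615 - 29602) = 6234*(-41217) = -256946778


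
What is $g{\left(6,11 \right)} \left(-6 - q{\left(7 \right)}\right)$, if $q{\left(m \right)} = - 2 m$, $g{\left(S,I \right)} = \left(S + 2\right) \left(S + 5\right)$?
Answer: $704$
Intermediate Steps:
$g{\left(S,I \right)} = \left(2 + S\right) \left(5 + S\right)$
$g{\left(6,11 \right)} \left(-6 - q{\left(7 \right)}\right) = \left(10 + 6^{2} + 7 \cdot 6\right) \left(-6 - \left(-2\right) 7\right) = \left(10 + 36 + 42\right) \left(-6 - -14\right) = 88 \left(-6 + 14\right) = 88 \cdot 8 = 704$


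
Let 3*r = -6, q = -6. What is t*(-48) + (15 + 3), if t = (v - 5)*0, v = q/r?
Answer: 18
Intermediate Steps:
r = -2 (r = (1/3)*(-6) = -2)
v = 3 (v = -6/(-2) = -6*(-1/2) = 3)
t = 0 (t = (3 - 5)*0 = -2*0 = 0)
t*(-48) + (15 + 3) = 0*(-48) + (15 + 3) = 0 + 18 = 18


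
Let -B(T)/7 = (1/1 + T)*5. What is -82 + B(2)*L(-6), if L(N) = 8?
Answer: -922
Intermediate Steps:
B(T) = -35 - 35*T (B(T) = -7*(1/1 + T)*5 = -7*(1 + T)*5 = -7*(5 + 5*T) = -35 - 35*T)
-82 + B(2)*L(-6) = -82 + (-35 - 35*2)*8 = -82 + (-35 - 70)*8 = -82 - 105*8 = -82 - 840 = -922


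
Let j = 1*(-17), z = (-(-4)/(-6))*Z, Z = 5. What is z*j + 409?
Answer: 1397/3 ≈ 465.67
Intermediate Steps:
z = -10/3 (z = -(-4)/(-6)*5 = -(-4)*(-1)/6*5 = -1*⅔*5 = -⅔*5 = -10/3 ≈ -3.3333)
j = -17
z*j + 409 = -10/3*(-17) + 409 = 170/3 + 409 = 1397/3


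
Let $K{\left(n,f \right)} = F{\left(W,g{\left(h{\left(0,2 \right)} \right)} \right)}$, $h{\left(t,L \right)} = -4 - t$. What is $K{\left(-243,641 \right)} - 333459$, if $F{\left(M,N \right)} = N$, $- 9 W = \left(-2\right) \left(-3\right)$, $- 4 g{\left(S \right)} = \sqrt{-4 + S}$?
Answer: $-333459 - \frac{i \sqrt{2}}{2} \approx -3.3346 \cdot 10^{5} - 0.70711 i$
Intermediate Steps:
$g{\left(S \right)} = - \frac{\sqrt{-4 + S}}{4}$
$W = - \frac{2}{3}$ ($W = - \frac{\left(-2\right) \left(-3\right)}{9} = \left(- \frac{1}{9}\right) 6 = - \frac{2}{3} \approx -0.66667$)
$K{\left(n,f \right)} = - \frac{i \sqrt{2}}{2}$ ($K{\left(n,f \right)} = - \frac{\sqrt{-4 - 4}}{4} = - \frac{\sqrt{-8}}{4} = - \frac{2 i \sqrt{2}}{4} = - \frac{i \sqrt{2}}{2}$)
$K{\left(-243,641 \right)} - 333459 = - \frac{i \sqrt{2}}{2} - 333459 = -333459 - \frac{i \sqrt{2}}{2}$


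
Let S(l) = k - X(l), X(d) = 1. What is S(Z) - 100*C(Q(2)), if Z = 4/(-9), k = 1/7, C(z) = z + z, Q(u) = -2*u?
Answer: 5594/7 ≈ 799.14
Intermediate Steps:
C(z) = 2*z
k = ⅐ ≈ 0.14286
Z = -4/9 (Z = 4*(-⅑) = -4/9 ≈ -0.44444)
S(l) = -6/7 (S(l) = ⅐ - 1*1 = ⅐ - 1 = -6/7)
S(Z) - 100*C(Q(2)) = -6/7 - 200*(-2*2) = -6/7 - 200*(-4) = -6/7 - 100*(-8) = -6/7 + 800 = 5594/7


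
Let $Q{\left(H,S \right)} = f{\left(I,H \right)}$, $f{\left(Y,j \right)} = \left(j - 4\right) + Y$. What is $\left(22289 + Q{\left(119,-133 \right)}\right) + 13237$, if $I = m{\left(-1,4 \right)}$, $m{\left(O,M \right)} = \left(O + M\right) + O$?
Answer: $35643$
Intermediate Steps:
$m{\left(O,M \right)} = M + 2 O$ ($m{\left(O,M \right)} = \left(M + O\right) + O = M + 2 O$)
$I = 2$ ($I = 4 + 2 \left(-1\right) = 4 - 2 = 2$)
$f{\left(Y,j \right)} = -4 + Y + j$ ($f{\left(Y,j \right)} = \left(-4 + j\right) + Y = -4 + Y + j$)
$Q{\left(H,S \right)} = -2 + H$ ($Q{\left(H,S \right)} = -4 + 2 + H = -2 + H$)
$\left(22289 + Q{\left(119,-133 \right)}\right) + 13237 = \left(22289 + \left(-2 + 119\right)\right) + 13237 = \left(22289 + 117\right) + 13237 = 22406 + 13237 = 35643$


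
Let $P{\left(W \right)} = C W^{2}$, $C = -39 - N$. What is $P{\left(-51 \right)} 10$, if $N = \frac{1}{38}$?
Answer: $- \frac{19286415}{19} \approx -1.0151 \cdot 10^{6}$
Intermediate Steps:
$N = \frac{1}{38} \approx 0.026316$
$C = - \frac{1483}{38}$ ($C = -39 - \frac{1}{38} = - \frac{1483}{38} \approx -39.026$)
$P{\left(W \right)} = - \frac{1483 W^{2}}{38}$
$P{\left(-51 \right)} 10 = - \frac{1483 \left(-51\right)^{2}}{38} \cdot 10 = \left(- \frac{1483}{38}\right) 2601 \cdot 10 = \left(- \frac{3857283}{38}\right) 10 = - \frac{19286415}{19}$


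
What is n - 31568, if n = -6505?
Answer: -38073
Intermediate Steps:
n - 31568 = -6505 - 31568 = -38073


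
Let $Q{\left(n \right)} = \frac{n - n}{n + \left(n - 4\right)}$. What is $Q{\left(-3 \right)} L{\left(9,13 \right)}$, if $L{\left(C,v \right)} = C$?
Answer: $0$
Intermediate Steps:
$Q{\left(n \right)} = 0$ ($Q{\left(n \right)} = \frac{0}{n + \left(-4 + n\right)} = \frac{0}{-4 + 2 n} = 0$)
$Q{\left(-3 \right)} L{\left(9,13 \right)} = 0 \cdot 9 = 0$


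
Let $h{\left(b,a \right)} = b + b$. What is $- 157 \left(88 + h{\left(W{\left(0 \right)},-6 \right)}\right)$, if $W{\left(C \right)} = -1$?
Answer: $-13502$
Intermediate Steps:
$h{\left(b,a \right)} = 2 b$
$- 157 \left(88 + h{\left(W{\left(0 \right)},-6 \right)}\right) = - 157 \left(88 + 2 \left(-1\right)\right) = - 157 \left(88 - 2\right) = \left(-157\right) 86 = -13502$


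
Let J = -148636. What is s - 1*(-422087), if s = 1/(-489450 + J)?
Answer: 269327805481/638086 ≈ 4.2209e+5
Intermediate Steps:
s = -1/638086 (s = 1/(-489450 - 148636) = 1/(-638086) = -1/638086 ≈ -1.5672e-6)
s - 1*(-422087) = -1/638086 - 1*(-422087) = -1/638086 + 422087 = 269327805481/638086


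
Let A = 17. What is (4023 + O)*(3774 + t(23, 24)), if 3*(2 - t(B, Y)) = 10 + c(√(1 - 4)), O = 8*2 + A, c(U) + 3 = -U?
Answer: 15305992 + 1352*I*√3 ≈ 1.5306e+7 + 2341.7*I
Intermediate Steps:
c(U) = -3 - U
O = 33 (O = 8*2 + 17 = 16 + 17 = 33)
t(B, Y) = -⅓ + I*√3/3 (t(B, Y) = 2 - (10 + (-3 - √(1 - 4)))/3 = 2 - (10 + (-3 - √(-3)))/3 = 2 - (10 + (-3 - I*√3))/3 = 2 - (7 - I*√3)/3 = 2 + (-7/3 + I*√3/3) = -⅓ + I*√3/3)
(4023 + O)*(3774 + t(23, 24)) = (4023 + 33)*(3774 + (-⅓ + I*√3/3)) = 4056*(11321/3 + I*√3/3) = 15305992 + 1352*I*√3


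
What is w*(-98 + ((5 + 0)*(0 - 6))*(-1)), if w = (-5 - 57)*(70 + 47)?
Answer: 493272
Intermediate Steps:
w = -7254 (w = -62*117 = -7254)
w*(-98 + ((5 + 0)*(0 - 6))*(-1)) = -7254*(-98 + ((5 + 0)*(0 - 6))*(-1)) = -7254*(-98 + (5*(-6))*(-1)) = -7254*(-98 - 30*(-1)) = -7254*(-98 + 30) = -7254*(-68) = 493272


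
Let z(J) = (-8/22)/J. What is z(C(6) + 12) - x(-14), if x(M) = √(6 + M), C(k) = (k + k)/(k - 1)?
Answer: -5/198 - 2*I*√2 ≈ -0.025253 - 2.8284*I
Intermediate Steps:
C(k) = 2*k/(-1 + k) (C(k) = (2*k)/(-1 + k) = 2*k/(-1 + k))
z(J) = -4/(11*J) (z(J) = (-8*1/22)/J = -4/(11*J))
z(C(6) + 12) - x(-14) = -4/(11*(2*6/(-1 + 6) + 12)) - √(6 - 14) = -4/(11*(2*6/5 + 12)) - √(-8) = -4/(11*(2*6*(⅕) + 12)) - 2*I*√2 = -4/(11*(12/5 + 12)) - 2*I*√2 = -4/(11*72/5) - 2*I*√2 = -4/11*5/72 - 2*I*√2 = -5/198 - 2*I*√2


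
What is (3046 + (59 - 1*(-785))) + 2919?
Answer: 6809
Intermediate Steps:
(3046 + (59 - 1*(-785))) + 2919 = (3046 + (59 + 785)) + 2919 = (3046 + 844) + 2919 = 3890 + 2919 = 6809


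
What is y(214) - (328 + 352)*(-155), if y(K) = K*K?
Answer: 151196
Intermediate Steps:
y(K) = K²
y(214) - (328 + 352)*(-155) = 214² - (328 + 352)*(-155) = 45796 - 680*(-155) = 45796 - 1*(-105400) = 45796 + 105400 = 151196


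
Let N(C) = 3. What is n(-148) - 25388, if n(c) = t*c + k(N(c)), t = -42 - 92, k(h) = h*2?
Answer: -5550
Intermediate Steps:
k(h) = 2*h
t = -134
n(c) = 6 - 134*c (n(c) = -134*c + 2*3 = -134*c + 6 = 6 - 134*c)
n(-148) - 25388 = (6 - 134*(-148)) - 25388 = (6 + 19832) - 25388 = 19838 - 25388 = -5550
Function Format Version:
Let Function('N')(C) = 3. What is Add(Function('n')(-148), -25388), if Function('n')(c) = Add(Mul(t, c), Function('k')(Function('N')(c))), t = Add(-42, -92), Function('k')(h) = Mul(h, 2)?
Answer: -5550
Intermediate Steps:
Function('k')(h) = Mul(2, h)
t = -134
Function('n')(c) = Add(6, Mul(-134, c)) (Function('n')(c) = Add(Mul(-134, c), Mul(2, 3)) = Add(Mul(-134, c), 6) = Add(6, Mul(-134, c)))
Add(Function('n')(-148), -25388) = Add(Add(6, Mul(-134, -148)), -25388) = Add(Add(6, 19832), -25388) = Add(19838, -25388) = -5550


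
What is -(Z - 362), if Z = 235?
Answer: 127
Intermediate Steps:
-(Z - 362) = -(235 - 362) = -1*(-127) = 127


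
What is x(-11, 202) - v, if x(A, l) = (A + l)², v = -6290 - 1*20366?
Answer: 63137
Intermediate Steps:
v = -26656 (v = -6290 - 20366 = -26656)
x(-11, 202) - v = (-11 + 202)² - 1*(-26656) = 191² + 26656 = 36481 + 26656 = 63137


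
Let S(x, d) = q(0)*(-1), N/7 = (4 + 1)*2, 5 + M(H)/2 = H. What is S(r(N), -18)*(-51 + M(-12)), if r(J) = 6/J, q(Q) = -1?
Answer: -85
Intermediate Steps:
M(H) = -10 + 2*H
N = 70 (N = 7*((4 + 1)*2) = 7*(5*2) = 7*10 = 70)
S(x, d) = 1 (S(x, d) = -1*(-1) = 1)
S(r(N), -18)*(-51 + M(-12)) = 1*(-51 + (-10 + 2*(-12))) = 1*(-51 + (-10 - 24)) = 1*(-51 - 34) = 1*(-85) = -85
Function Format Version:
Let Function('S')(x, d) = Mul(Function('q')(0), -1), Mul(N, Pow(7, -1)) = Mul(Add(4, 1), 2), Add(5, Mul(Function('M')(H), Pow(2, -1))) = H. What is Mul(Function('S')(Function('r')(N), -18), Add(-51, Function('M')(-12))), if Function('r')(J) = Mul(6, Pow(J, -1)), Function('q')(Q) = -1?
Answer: -85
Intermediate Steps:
Function('M')(H) = Add(-10, Mul(2, H))
N = 70 (N = Mul(7, Mul(Add(4, 1), 2)) = Mul(7, Mul(5, 2)) = Mul(7, 10) = 70)
Function('S')(x, d) = 1 (Function('S')(x, d) = Mul(-1, -1) = 1)
Mul(Function('S')(Function('r')(N), -18), Add(-51, Function('M')(-12))) = Mul(1, Add(-51, Add(-10, Mul(2, -12)))) = Mul(1, Add(-51, Add(-10, -24))) = Mul(1, Add(-51, -34)) = Mul(1, -85) = -85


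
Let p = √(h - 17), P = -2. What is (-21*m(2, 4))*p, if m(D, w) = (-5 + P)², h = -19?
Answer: -6174*I ≈ -6174.0*I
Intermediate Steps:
m(D, w) = 49 (m(D, w) = (-5 - 2)² = (-7)² = 49)
p = 6*I (p = √(-19 - 17) = √(-36) = 6*I ≈ 6.0*I)
(-21*m(2, 4))*p = (-21*49)*(6*I) = -6174*I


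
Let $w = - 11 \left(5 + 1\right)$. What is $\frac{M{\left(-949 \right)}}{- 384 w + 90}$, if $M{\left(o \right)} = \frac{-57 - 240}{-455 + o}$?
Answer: $\frac{11}{1322568} \approx 8.3171 \cdot 10^{-6}$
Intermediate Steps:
$w = -66$ ($w = \left(-11\right) 6 = -66$)
$M{\left(o \right)} = - \frac{297}{-455 + o}$
$\frac{M{\left(-949 \right)}}{- 384 w + 90} = \frac{\left(-297\right) \frac{1}{-455 - 949}}{\left(-384\right) \left(-66\right) + 90} = \frac{\left(-297\right) \frac{1}{-1404}}{25344 + 90} = \frac{\left(-297\right) \left(- \frac{1}{1404}\right)}{25434} = \frac{11}{52} \cdot \frac{1}{25434} = \frac{11}{1322568}$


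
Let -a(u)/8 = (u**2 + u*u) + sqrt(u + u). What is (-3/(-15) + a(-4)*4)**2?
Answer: 25999361/25 + 655232*I*sqrt(2)/5 ≈ 1.04e+6 + 1.8533e+5*I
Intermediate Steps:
a(u) = -16*u**2 - 8*sqrt(2)*sqrt(u) (a(u) = -8*((u**2 + u*u) + sqrt(u + u)) = -8*((u**2 + u**2) + sqrt(2*u)) = -8*(2*u**2 + sqrt(2)*sqrt(u)) = -16*u**2 - 8*sqrt(2)*sqrt(u))
(-3/(-15) + a(-4)*4)**2 = (-3/(-15) + (-16*(-4)**2 - 8*sqrt(2)*sqrt(-4))*4)**2 = (-3*(-1/15) + (-16*16 - 8*sqrt(2)*2*I)*4)**2 = (1/5 + (-256 - 16*I*sqrt(2))*4)**2 = (1/5 + (-1024 - 64*I*sqrt(2)))**2 = (-5119/5 - 64*I*sqrt(2))**2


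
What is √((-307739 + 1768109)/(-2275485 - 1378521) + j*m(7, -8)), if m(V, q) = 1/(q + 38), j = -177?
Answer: I*√233643288460090/6090010 ≈ 2.5099*I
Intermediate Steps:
m(V, q) = 1/(38 + q)
√((-307739 + 1768109)/(-2275485 - 1378521) + j*m(7, -8)) = √((-307739 + 1768109)/(-2275485 - 1378521) - 177/(38 - 8)) = √(1460370/(-3654006) - 177/30) = √(1460370*(-1/3654006) - 177*1/30) = √(-243395/609001 - 59/10) = √(-38365009/6090010) = I*√233643288460090/6090010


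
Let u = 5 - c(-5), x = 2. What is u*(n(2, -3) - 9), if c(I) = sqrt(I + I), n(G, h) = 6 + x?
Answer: -5 + I*sqrt(10) ≈ -5.0 + 3.1623*I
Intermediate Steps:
n(G, h) = 8 (n(G, h) = 6 + 2 = 8)
c(I) = sqrt(2)*sqrt(I) (c(I) = sqrt(2*I) = sqrt(2)*sqrt(I))
u = 5 - I*sqrt(10) (u = 5 - sqrt(2)*sqrt(-5) = 5 - sqrt(2)*I*sqrt(5) = 5 - I*sqrt(10) ≈ 5.0 - 3.1623*I)
u*(n(2, -3) - 9) = (5 - I*sqrt(10))*(8 - 9) = (5 - I*sqrt(10))*(-1) = -5 + I*sqrt(10)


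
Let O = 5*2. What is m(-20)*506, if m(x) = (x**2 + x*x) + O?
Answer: 409860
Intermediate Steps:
O = 10
m(x) = 10 + 2*x**2 (m(x) = (x**2 + x*x) + 10 = (x**2 + x**2) + 10 = 2*x**2 + 10 = 10 + 2*x**2)
m(-20)*506 = (10 + 2*(-20)**2)*506 = (10 + 2*400)*506 = (10 + 800)*506 = 810*506 = 409860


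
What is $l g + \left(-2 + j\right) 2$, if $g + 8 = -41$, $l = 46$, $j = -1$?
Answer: $-2260$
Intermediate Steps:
$g = -49$ ($g = -8 - 41 = -49$)
$l g + \left(-2 + j\right) 2 = 46 \left(-49\right) + \left(-2 - 1\right) 2 = -2254 - 6 = -2260$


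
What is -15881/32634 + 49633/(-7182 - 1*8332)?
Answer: -466525289/126570969 ≈ -3.6859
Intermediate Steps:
-15881/32634 + 49633/(-7182 - 1*8332) = -15881*1/32634 + 49633/(-7182 - 8332) = -15881/32634 + 49633/(-15514) = -15881/32634 + 49633*(-1/15514) = -15881/32634 - 49633/15514 = -466525289/126570969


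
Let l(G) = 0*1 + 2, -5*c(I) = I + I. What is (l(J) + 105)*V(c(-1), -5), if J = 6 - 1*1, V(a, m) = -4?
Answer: -428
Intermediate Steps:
c(I) = -2*I/5 (c(I) = -(I + I)/5 = -2*I/5)
J = 5 (J = 6 - 1 = 5)
l(G) = 2 (l(G) = 0 + 2 = 2)
(l(J) + 105)*V(c(-1), -5) = (2 + 105)*(-4) = 107*(-4) = -428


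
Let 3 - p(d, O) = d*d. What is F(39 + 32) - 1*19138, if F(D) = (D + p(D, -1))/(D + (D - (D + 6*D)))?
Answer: -6789023/355 ≈ -19124.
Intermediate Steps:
p(d, O) = 3 - d² (p(d, O) = 3 - d*d = 3 - d²)
F(D) = -(3 + D - D²)/(5*D) (F(D) = (D + (3 - D²))/(D + (D - (D + 6*D))) = (3 + D - D²)/(D + (D - 7*D)) = (3 + D - D²)/(D - 6*D) = (3 + D - D²)/((-5*D)) = (3 + D - D²)*(-1/(5*D)) = -(3 + D - D²)/(5*D))
F(39 + 32) - 1*19138 = (-3 + (39 + 32)² - (39 + 32))/(5*(39 + 32)) - 1*19138 = (⅕)*(-3 + 71² - 1*71)/71 - 19138 = (⅕)*(1/71)*(-3 + 5041 - 71) - 19138 = (⅕)*(1/71)*4967 - 19138 = 4967/355 - 19138 = -6789023/355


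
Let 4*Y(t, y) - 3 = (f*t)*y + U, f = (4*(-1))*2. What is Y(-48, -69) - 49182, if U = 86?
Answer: -223135/4 ≈ -55784.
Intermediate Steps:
f = -8 (f = -4*2 = -8)
Y(t, y) = 89/4 - 2*t*y (Y(t, y) = 3/4 + ((-8*t)*y + 86)/4 = 3/4 + (-8*t*y + 86)/4 = 3/4 + (86 - 8*t*y)/4 = 3/4 + (43/2 - 2*t*y) = 89/4 - 2*t*y)
Y(-48, -69) - 49182 = (89/4 - 2*(-48)*(-69)) - 49182 = (89/4 - 6624) - 49182 = -26407/4 - 49182 = -223135/4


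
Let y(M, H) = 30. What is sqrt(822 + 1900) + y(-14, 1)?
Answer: 30 + sqrt(2722) ≈ 82.173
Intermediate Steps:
sqrt(822 + 1900) + y(-14, 1) = sqrt(822 + 1900) + 30 = sqrt(2722) + 30 = 30 + sqrt(2722)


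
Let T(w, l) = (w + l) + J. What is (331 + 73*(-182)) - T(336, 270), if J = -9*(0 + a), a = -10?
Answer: -13651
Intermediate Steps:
J = 90 (J = -9*(0 - 10) = -9*(-10) = 90)
T(w, l) = 90 + l + w (T(w, l) = (w + l) + 90 = (l + w) + 90 = 90 + l + w)
(331 + 73*(-182)) - T(336, 270) = (331 + 73*(-182)) - (90 + 270 + 336) = (331 - 13286) - 1*696 = -12955 - 696 = -13651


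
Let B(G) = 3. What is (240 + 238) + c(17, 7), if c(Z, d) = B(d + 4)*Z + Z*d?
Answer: 648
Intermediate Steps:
c(Z, d) = 3*Z + Z*d
(240 + 238) + c(17, 7) = (240 + 238) + 17*(3 + 7) = 478 + 17*10 = 478 + 170 = 648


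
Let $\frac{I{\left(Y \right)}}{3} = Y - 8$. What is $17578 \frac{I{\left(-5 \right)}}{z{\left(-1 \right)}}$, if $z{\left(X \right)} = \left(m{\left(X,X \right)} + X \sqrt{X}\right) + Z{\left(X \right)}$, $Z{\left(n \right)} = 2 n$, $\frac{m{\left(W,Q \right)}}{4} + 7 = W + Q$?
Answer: $\frac{1532388}{85} - \frac{40326 i}{85} \approx 18028.0 - 474.42 i$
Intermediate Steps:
$m{\left(W,Q \right)} = -28 + 4 Q + 4 W$ ($m{\left(W,Q \right)} = -28 + 4 \left(W + Q\right) = -28 + 4 \left(Q + W\right) = -28 + \left(4 Q + 4 W\right) = -28 + 4 Q + 4 W$)
$I{\left(Y \right)} = -24 + 3 Y$ ($I{\left(Y \right)} = 3 \left(Y - 8\right) = 3 \left(-8 + Y\right) = -24 + 3 Y$)
$z{\left(X \right)} = -28 + X^{\frac{3}{2}} + 10 X$ ($z{\left(X \right)} = \left(\left(-28 + 4 X + 4 X\right) + X \sqrt{X}\right) + 2 X = \left(\left(-28 + 8 X\right) + X^{\frac{3}{2}}\right) + 2 X = \left(-28 + X^{\frac{3}{2}} + 8 X\right) + 2 X = -28 + X^{\frac{3}{2}} + 10 X$)
$17578 \frac{I{\left(-5 \right)}}{z{\left(-1 \right)}} = 17578 \frac{-24 + 3 \left(-5\right)}{-28 + \left(-1\right)^{\frac{3}{2}} + 10 \left(-1\right)} = 17578 \frac{-24 - 15}{-28 - i - 10} = 17578 \left(- \frac{39}{-38 - i}\right) = 17578 \left(- 39 \frac{-38 + i}{1445}\right) = 17578 \left(- \frac{39 \left(-38 + i\right)}{1445}\right) = - \frac{40326 \left(-38 + i\right)}{85}$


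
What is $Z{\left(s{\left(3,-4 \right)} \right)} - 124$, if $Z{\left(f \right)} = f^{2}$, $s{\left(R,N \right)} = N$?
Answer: $-108$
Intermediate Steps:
$Z{\left(s{\left(3,-4 \right)} \right)} - 124 = \left(-4\right)^{2} - 124 = 16 - 124 = -108$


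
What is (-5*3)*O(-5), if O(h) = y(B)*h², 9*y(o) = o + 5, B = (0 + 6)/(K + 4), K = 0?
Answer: -1625/6 ≈ -270.83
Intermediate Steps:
B = 3/2 (B = (0 + 6)/(0 + 4) = 6/4 = 6*(¼) = 3/2 ≈ 1.5000)
y(o) = 5/9 + o/9 (y(o) = (o + 5)/9 = (5 + o)/9 = 5/9 + o/9)
O(h) = 13*h²/18 (O(h) = (5/9 + (⅑)*(3/2))*h² = (5/9 + ⅙)*h² = 13*h²/18)
(-5*3)*O(-5) = (-5*3)*((13/18)*(-5)²) = -65*25/6 = -15*325/18 = -1625/6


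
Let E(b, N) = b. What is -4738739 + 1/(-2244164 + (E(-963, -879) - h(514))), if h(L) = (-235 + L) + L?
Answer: -10642828694881/2245920 ≈ -4.7387e+6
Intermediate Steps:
h(L) = -235 + 2*L
-4738739 + 1/(-2244164 + (E(-963, -879) - h(514))) = -4738739 + 1/(-2244164 + (-963 - (-235 + 2*514))) = -4738739 + 1/(-2244164 + (-963 - (-235 + 1028))) = -4738739 + 1/(-2244164 + (-963 - 1*793)) = -4738739 + 1/(-2244164 + (-963 - 793)) = -4738739 + 1/(-2244164 - 1756) = -4738739 + 1/(-2245920) = -4738739 - 1/2245920 = -10642828694881/2245920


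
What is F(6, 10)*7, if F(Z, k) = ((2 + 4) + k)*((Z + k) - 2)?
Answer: 1568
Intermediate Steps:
F(Z, k) = (6 + k)*(-2 + Z + k)
F(6, 10)*7 = (-12 + 10² + 4*10 + 6*6 + 6*10)*7 = (-12 + 100 + 40 + 36 + 60)*7 = 224*7 = 1568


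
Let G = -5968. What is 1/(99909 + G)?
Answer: 1/93941 ≈ 1.0645e-5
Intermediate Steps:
1/(99909 + G) = 1/(99909 - 5968) = 1/93941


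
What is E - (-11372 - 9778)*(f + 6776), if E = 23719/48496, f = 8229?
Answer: 15390484475719/48496 ≈ 3.1736e+8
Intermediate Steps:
E = 23719/48496 (E = 23719*(1/48496) = 23719/48496 ≈ 0.48909)
E - (-11372 - 9778)*(f + 6776) = 23719/48496 - (-11372 - 9778)*(8229 + 6776) = 23719/48496 - (-21150)*15005 = 23719/48496 - 1*(-317355750) = 23719/48496 + 317355750 = 15390484475719/48496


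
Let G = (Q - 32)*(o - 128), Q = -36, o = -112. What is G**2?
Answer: 266342400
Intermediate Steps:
G = 16320 (G = (-36 - 32)*(-112 - 128) = -68*(-240) = 16320)
G**2 = 16320**2 = 266342400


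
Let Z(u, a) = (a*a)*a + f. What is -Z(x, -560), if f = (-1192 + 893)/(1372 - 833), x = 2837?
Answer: 94657024299/539 ≈ 1.7562e+8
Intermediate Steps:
f = -299/539 ≈ -0.55473
Z(u, a) = -299/539 + a³ (Z(u, a) = (a*a)*a - 299/539 = a²*a - 299/539 = a³ - 299/539 = -299/539 + a³)
-Z(x, -560) = -(-299/539 + (-560)³) = -(-299/539 - 175616000) = -1*(-94657024299/539) = 94657024299/539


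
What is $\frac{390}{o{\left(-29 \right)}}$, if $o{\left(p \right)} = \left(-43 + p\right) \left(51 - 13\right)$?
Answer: $- \frac{65}{456} \approx -0.14254$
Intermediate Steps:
$o{\left(p \right)} = -1634 + 38 p$ ($o{\left(p \right)} = \left(-43 + p\right) 38 = -1634 + 38 p$)
$\frac{390}{o{\left(-29 \right)}} = \frac{390}{-1634 + 38 \left(-29\right)} = \frac{390}{-1634 - 1102} = \frac{390}{-2736} = 390 \left(- \frac{1}{2736}\right) = - \frac{65}{456}$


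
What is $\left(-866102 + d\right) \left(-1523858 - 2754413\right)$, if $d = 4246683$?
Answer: $-14463041655451$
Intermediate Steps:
$\left(-866102 + d\right) \left(-1523858 - 2754413\right) = \left(-866102 + 4246683\right) \left(-1523858 - 2754413\right) = 3380581 \left(-4278271\right) = -14463041655451$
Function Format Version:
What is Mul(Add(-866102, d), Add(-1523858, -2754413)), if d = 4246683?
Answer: -14463041655451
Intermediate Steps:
Mul(Add(-866102, d), Add(-1523858, -2754413)) = Mul(Add(-866102, 4246683), Add(-1523858, -2754413)) = Mul(3380581, -4278271) = -14463041655451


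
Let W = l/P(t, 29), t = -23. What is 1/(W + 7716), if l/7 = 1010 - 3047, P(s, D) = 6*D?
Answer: 58/442775 ≈ 0.00013099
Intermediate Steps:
l = -14259 (l = 7*(1010 - 3047) = 7*(-2037) = -14259)
W = -4753/58 (W = -14259/(6*29) = -14259/174 = -14259*1/174 = -4753/58 ≈ -81.948)
1/(W + 7716) = 1/(-4753/58 + 7716) = 1/(442775/58) = 58/442775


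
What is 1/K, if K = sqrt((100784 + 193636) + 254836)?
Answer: sqrt(137314)/274628 ≈ 0.0013493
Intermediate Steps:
K = 2*sqrt(137314) (K = sqrt(294420 + 254836) = sqrt(549256) = 2*sqrt(137314) ≈ 741.12)
1/K = 1/(2*sqrt(137314)) = sqrt(137314)/274628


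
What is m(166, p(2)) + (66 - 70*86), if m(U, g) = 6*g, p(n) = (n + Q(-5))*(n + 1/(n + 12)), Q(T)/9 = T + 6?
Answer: -40721/7 ≈ -5817.3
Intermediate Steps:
Q(T) = 54 + 9*T (Q(T) = 9*(T + 6) = 9*(6 + T) = 54 + 9*T)
p(n) = (9 + n)*(n + 1/(12 + n)) (p(n) = (n + (54 + 9*(-5)))*(n + 1/(n + 12)) = (n + (54 - 45))*(n + 1/(12 + n)) = (n + 9)*(n + 1/(12 + n)) = (9 + n)*(n + 1/(12 + n)))
m(166, p(2)) + (66 - 70*86) = 6*((9 + 2³ + 21*2² + 109*2)/(12 + 2)) + (66 - 70*86) = 6*((9 + 8 + 21*4 + 218)/14) + (66 - 6020) = 6*((9 + 8 + 84 + 218)/14) - 5954 = 6*((1/14)*319) - 5954 = 6*(319/14) - 5954 = 957/7 - 5954 = -40721/7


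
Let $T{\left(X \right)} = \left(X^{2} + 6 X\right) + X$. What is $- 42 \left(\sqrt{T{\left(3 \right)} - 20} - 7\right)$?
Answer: $294 - 42 \sqrt{10} \approx 161.18$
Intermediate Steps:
$T{\left(X \right)} = X^{2} + 7 X$
$- 42 \left(\sqrt{T{\left(3 \right)} - 20} - 7\right) = - 42 \left(\sqrt{3 \left(7 + 3\right) - 20} - 7\right) = - 42 \left(\sqrt{3 \cdot 10 - 20} - 7\right) = - 42 \left(\sqrt{30 - 20} - 7\right) = - 42 \left(\sqrt{10} - 7\right) = - 42 \left(-7 + \sqrt{10}\right) = 294 - 42 \sqrt{10}$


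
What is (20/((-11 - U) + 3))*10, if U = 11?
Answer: -200/19 ≈ -10.526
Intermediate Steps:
(20/((-11 - U) + 3))*10 = (20/((-11 - 1*11) + 3))*10 = (20/((-11 - 11) + 3))*10 = (20/(-22 + 3))*10 = (20/(-19))*10 = (20*(-1/19))*10 = -20/19*10 = -200/19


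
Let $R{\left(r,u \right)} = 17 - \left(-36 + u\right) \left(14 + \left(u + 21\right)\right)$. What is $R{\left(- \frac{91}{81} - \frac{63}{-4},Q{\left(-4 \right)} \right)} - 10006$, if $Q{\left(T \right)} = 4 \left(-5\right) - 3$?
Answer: $-9281$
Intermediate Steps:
$Q{\left(T \right)} = -23$ ($Q{\left(T \right)} = -20 - 3 = -23$)
$R{\left(r,u \right)} = 17 - \left(-36 + u\right) \left(35 + u\right)$ ($R{\left(r,u \right)} = 17 - \left(-36 + u\right) \left(14 + \left(21 + u\right)\right) = 17 - \left(-36 + u\right) \left(35 + u\right)$)
$R{\left(- \frac{91}{81} - \frac{63}{-4},Q{\left(-4 \right)} \right)} - 10006 = \left(1277 - 23 - \left(-23\right)^{2}\right) - 10006 = \left(1277 - 23 - 529\right) - 10006 = 725 - 10006 = -9281$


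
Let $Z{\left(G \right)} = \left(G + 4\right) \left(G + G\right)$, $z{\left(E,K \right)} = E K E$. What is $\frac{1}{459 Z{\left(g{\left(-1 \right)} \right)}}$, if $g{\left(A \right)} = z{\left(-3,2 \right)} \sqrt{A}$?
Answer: $\frac{i \left(-2 + 9 i\right)}{2809080} \approx -3.2039 \cdot 10^{-6} - 7.1198 \cdot 10^{-7} i$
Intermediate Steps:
$z{\left(E,K \right)} = K E^{2}$
$g{\left(A \right)} = 18 \sqrt{A}$ ($g{\left(A \right)} = 2 \left(-3\right)^{2} \sqrt{A} = 2 \cdot 9 \sqrt{A} = 18 \sqrt{A}$)
$Z{\left(G \right)} = 2 G \left(4 + G\right)$ ($Z{\left(G \right)} = \left(4 + G\right) 2 G = 2 G \left(4 + G\right)$)
$\frac{1}{459 Z{\left(g{\left(-1 \right)} \right)}} = \frac{1}{459 \cdot 2 \cdot 18 \sqrt{-1} \left(4 + 18 \sqrt{-1}\right)} = \frac{1}{459 \cdot 2 \cdot 18 i \left(4 + 18 i\right)} = \frac{1}{459 \cdot 36 i \left(4 + 18 i\right)} = \frac{1}{16524 i \left(4 + 18 i\right)} = - \frac{i \left(4 - 18 i\right)}{5618160}$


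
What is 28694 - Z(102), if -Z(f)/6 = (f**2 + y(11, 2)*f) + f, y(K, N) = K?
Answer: 98462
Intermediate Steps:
Z(f) = -72*f - 6*f**2 (Z(f) = -6*((f**2 + 11*f) + f) = -6*(f**2 + 12*f) = -72*f - 6*f**2)
28694 - Z(102) = 28694 - (-6)*102*(12 + 102) = 28694 - (-6)*102*114 = 28694 - 1*(-69768) = 28694 + 69768 = 98462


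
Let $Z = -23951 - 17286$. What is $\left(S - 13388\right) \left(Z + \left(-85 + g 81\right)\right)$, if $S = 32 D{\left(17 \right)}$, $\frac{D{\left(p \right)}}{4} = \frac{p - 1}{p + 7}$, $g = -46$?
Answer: $599258528$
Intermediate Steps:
$D{\left(p \right)} = \frac{4 \left(-1 + p\right)}{7 + p}$ ($D{\left(p \right)} = 4 \frac{p - 1}{p + 7} = 4 \frac{-1 + p}{7 + p} = \frac{4 \left(-1 + p\right)}{7 + p}$)
$Z = -41237$
$S = \frac{256}{3}$ ($S = 32 \frac{4 \left(-1 + 17\right)}{7 + 17} = 32 \cdot 4 \cdot \frac{1}{24} \cdot 16 = 32 \cdot \frac{8}{3} = \frac{256}{3} \approx 85.333$)
$\left(S - 13388\right) \left(Z + \left(-85 + g 81\right)\right) = \left(\frac{256}{3} - 13388\right) \left(-41237 - 3811\right) = - \frac{39908 \left(-41237 - 3811\right)}{3} = \left(- \frac{39908}{3}\right) \left(-45048\right) = 599258528$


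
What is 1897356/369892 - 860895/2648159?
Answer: 1176515548566/244883207207 ≈ 4.8044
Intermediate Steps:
1897356/369892 - 860895/2648159 = 1897356*(1/369892) - 860895*1/2648159 = 474339/92473 - 860895/2648159 = 1176515548566/244883207207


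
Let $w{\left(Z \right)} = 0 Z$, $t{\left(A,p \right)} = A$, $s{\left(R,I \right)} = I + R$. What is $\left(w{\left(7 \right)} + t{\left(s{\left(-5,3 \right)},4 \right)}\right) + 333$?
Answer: $331$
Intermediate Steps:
$w{\left(Z \right)} = 0$
$\left(w{\left(7 \right)} + t{\left(s{\left(-5,3 \right)},4 \right)}\right) + 333 = \left(0 + \left(3 - 5\right)\right) + 333 = \left(0 - 2\right) + 333 = -2 + 333 = 331$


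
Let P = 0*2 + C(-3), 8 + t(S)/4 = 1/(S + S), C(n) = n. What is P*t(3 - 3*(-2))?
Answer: 286/3 ≈ 95.333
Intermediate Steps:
t(S) = -32 + 2/S (t(S) = -32 + 4/(S + S) = -32 + 4/((2*S)) = -32 + 4*(1/(2*S)) = -32 + 2/S)
P = -3 (P = 0*2 - 3 = 0 - 3 = -3)
P*t(3 - 3*(-2)) = -3*(-32 + 2/(3 - 3*(-2))) = -3*(-32 + 2/(3 + 6)) = -3*(-32 + 2/9) = -3*(-286/9) = 286/3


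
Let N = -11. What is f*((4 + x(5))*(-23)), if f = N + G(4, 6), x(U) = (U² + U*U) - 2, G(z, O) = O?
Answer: 5980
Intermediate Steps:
x(U) = -2 + 2*U² (x(U) = (U² + U²) - 2 = 2*U² - 2 = -2 + 2*U²)
f = -5 (f = -11 + 6 = -5)
f*((4 + x(5))*(-23)) = -5*(4 + (-2 + 2*5²))*(-23) = -5*(4 + (-2 + 2*25))*(-23) = -5*(4 + (-2 + 50))*(-23) = -5*(4 + 48)*(-23) = -260*(-23) = -5*(-1196) = 5980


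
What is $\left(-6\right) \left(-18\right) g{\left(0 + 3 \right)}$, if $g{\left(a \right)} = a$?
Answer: $324$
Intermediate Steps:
$\left(-6\right) \left(-18\right) g{\left(0 + 3 \right)} = \left(-6\right) \left(-18\right) \left(0 + 3\right) = 108 \cdot 3 = 324$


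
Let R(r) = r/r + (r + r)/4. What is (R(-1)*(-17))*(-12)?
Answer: 102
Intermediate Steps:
R(r) = 1 + r/2 (R(r) = 1 + (2*r)*(¼) = 1 + r/2)
(R(-1)*(-17))*(-12) = ((1 + (½)*(-1))*(-17))*(-12) = ((1 - ½)*(-17))*(-12) = ((½)*(-17))*(-12) = -17/2*(-12) = 102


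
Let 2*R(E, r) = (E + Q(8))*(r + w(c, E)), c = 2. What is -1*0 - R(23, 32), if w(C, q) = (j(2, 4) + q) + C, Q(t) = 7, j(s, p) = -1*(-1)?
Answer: -870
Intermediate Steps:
j(s, p) = 1
w(C, q) = 1 + C + q (w(C, q) = (1 + q) + C = 1 + C + q)
R(E, r) = (7 + E)*(3 + E + r)/2 (R(E, r) = ((E + 7)*(r + (1 + 2 + E)))/2 = ((7 + E)*(r + (3 + E)))/2 = ((7 + E)*(3 + E + r))/2 = (7 + E)*(3 + E + r)/2)
-1*0 - R(23, 32) = -1*0 - (21/2 + (1/2)*23**2 + 5*23 + (7/2)*32 + (1/2)*23*32) = 0 - (21/2 + (1/2)*529 + 115 + 112 + 368) = 0 - (21/2 + 529/2 + 115 + 112 + 368) = 0 - 1*870 = 0 - 870 = -870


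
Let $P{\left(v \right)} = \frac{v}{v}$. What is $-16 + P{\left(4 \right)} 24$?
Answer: $8$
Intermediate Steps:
$P{\left(v \right)} = 1$
$-16 + P{\left(4 \right)} 24 = -16 + 1 \cdot 24 = -16 + 24 = 8$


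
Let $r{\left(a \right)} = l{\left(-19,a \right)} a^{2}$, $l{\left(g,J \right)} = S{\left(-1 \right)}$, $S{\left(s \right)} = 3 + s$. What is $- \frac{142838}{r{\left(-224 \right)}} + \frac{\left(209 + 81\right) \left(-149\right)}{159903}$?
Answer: $- \frac{13588217317}{8023292928} \approx -1.6936$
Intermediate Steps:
$l{\left(g,J \right)} = 2$ ($l{\left(g,J \right)} = 3 - 1 = 2$)
$r{\left(a \right)} = 2 a^{2}$
$- \frac{142838}{r{\left(-224 \right)}} + \frac{\left(209 + 81\right) \left(-149\right)}{159903} = - \frac{142838}{2 \left(-224\right)^{2}} + \frac{\left(209 + 81\right) \left(-149\right)}{159903} = - \frac{142838}{2 \cdot 50176} + 290 \left(-149\right) \frac{1}{159903} = - \frac{142838}{100352} - \frac{43210}{159903} = \left(-142838\right) \frac{1}{100352} - \frac{43210}{159903} = - \frac{71419}{50176} - \frac{43210}{159903} = - \frac{13588217317}{8023292928}$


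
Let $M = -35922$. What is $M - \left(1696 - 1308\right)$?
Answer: $-36310$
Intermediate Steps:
$M - \left(1696 - 1308\right) = -35922 - \left(1696 - 1308\right) = -35922 - 388 = -36310$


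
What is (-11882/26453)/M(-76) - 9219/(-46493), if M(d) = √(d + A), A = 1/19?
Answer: 9219/46493 + 914*I*√27417/2936283 ≈ 0.19829 + 0.051542*I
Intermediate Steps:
A = 1/19 ≈ 0.052632
M(d) = √(1/19 + d) (M(d) = √(d + 1/19) = √(1/19 + d))
(-11882/26453)/M(-76) - 9219/(-46493) = (-11882/26453)/((√(19 + 361*(-76))/19)) - 9219/(-46493) = (-11882*1/26453)/((√(19 - 27436)/19)) - 9219*(-1/46493) = -11882*(-I*√27417/1443)/26453 + 9219/46493 = -(-914)*I*√27417/2936283 + 9219/46493 = 914*I*√27417/2936283 + 9219/46493 = 9219/46493 + 914*I*√27417/2936283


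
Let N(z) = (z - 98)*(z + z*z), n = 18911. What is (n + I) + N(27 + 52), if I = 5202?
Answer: -95967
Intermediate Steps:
N(z) = (-98 + z)*(z + z**2)
(n + I) + N(27 + 52) = (18911 + 5202) + (27 + 52)*(-98 + (27 + 52)**2 - 97*(27 + 52)) = 24113 + 79*(-98 + 79**2 - 97*79) = 24113 + 79*(-98 + 6241 - 7663) = 24113 + 79*(-1520) = 24113 - 120080 = -95967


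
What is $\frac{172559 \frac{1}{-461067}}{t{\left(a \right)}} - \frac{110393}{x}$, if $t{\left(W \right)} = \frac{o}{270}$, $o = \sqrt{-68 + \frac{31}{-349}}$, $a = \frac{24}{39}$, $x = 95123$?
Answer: $- \frac{110393}{95123} + \frac{5176770 i \sqrt{1047}}{13678321} \approx -1.1605 + 12.246 i$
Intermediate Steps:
$a = \frac{8}{13}$ ($a = 24 \cdot \frac{1}{39} = \frac{8}{13} \approx 0.61539$)
$o = \frac{89 i \sqrt{1047}}{349}$ ($o = \sqrt{-68 + 31 \left(- \frac{1}{349}\right)} = \sqrt{-68 - \frac{31}{349}} = \sqrt{- \frac{23763}{349}} = \frac{89 i \sqrt{1047}}{349} \approx 8.2516 i$)
$t{\left(W \right)} = \frac{89 i \sqrt{1047}}{94230}$ ($t{\left(W \right)} = \frac{\frac{89}{349} i \sqrt{1047}}{270} = \frac{89 i \sqrt{1047}}{349} \cdot \frac{1}{270} = \frac{89 i \sqrt{1047}}{94230}$)
$\frac{172559 \frac{1}{-461067}}{t{\left(a \right)}} - \frac{110393}{x} = \frac{172559 \frac{1}{-461067}}{\frac{89}{94230} i \sqrt{1047}} - \frac{110393}{95123} = 172559 \left(- \frac{1}{461067}\right) \left(- \frac{90 i \sqrt{1047}}{89}\right) - \frac{110393}{95123} = - \frac{172559 \left(- \frac{90 i \sqrt{1047}}{89}\right)}{461067} - \frac{110393}{95123} = \frac{5176770 i \sqrt{1047}}{13678321} - \frac{110393}{95123} = - \frac{110393}{95123} + \frac{5176770 i \sqrt{1047}}{13678321}$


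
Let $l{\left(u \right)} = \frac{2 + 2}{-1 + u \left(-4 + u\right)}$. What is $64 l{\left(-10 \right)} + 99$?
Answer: $\frac{14017}{139} \approx 100.84$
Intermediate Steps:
$l{\left(u \right)} = \frac{4}{-1 + u \left(-4 + u\right)}$
$64 l{\left(-10 \right)} + 99 = 64 \frac{4}{-1 + \left(-10\right)^{2} - -40} + 99 = 64 \frac{4}{-1 + 100 + 40} + 99 = 64 \cdot \frac{4}{139} + 99 = \frac{256}{139} + 99 = \frac{14017}{139}$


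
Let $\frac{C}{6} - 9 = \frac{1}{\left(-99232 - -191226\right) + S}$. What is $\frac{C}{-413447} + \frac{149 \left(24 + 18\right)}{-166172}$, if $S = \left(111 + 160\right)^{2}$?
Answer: $- \frac{71587160585687}{1894322149639090} \approx -0.03779$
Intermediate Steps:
$S = 73441$ ($S = 271^{2} = 73441$)
$C = \frac{2977832}{55145}$ ($C = 54 + \frac{6}{\left(-99232 - -191226\right) + 73441} = 54 + \frac{6}{\left(-99232 + 191226\right) + 73441} = 54 + \frac{6}{91994 + 73441} = 54 + \frac{6}{165435} = 54 + 6 \cdot \frac{1}{165435} = 54 + \frac{2}{55145} = \frac{2977832}{55145} \approx 54.0$)
$\frac{C}{-413447} + \frac{149 \left(24 + 18\right)}{-166172} = \frac{2977832}{55145 \left(-413447\right)} + \frac{149 \left(24 + 18\right)}{-166172} = \frac{2977832}{55145} \left(- \frac{1}{413447}\right) + 149 \cdot 42 \left(- \frac{1}{166172}\right) = - \frac{2977832}{22799534815} + 6258 \left(- \frac{1}{166172}\right) = - \frac{2977832}{22799534815} - \frac{3129}{83086} = - \frac{71587160585687}{1894322149639090}$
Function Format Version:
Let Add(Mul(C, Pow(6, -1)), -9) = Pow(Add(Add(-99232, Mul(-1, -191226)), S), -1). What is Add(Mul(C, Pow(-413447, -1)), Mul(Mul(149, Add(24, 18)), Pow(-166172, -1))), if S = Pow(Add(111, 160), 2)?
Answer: Rational(-71587160585687, 1894322149639090) ≈ -0.037790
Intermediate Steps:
S = 73441 (S = Pow(271, 2) = 73441)
C = Rational(2977832, 55145) (C = Add(54, Mul(6, Pow(Add(Add(-99232, Mul(-1, -191226)), 73441), -1))) = Add(54, Mul(6, Pow(Add(Add(-99232, 191226), 73441), -1))) = Add(54, Mul(6, Pow(Add(91994, 73441), -1))) = Add(54, Mul(6, Pow(165435, -1))) = Add(54, Mul(6, Rational(1, 165435))) = Add(54, Rational(2, 55145)) = Rational(2977832, 55145) ≈ 54.000)
Add(Mul(C, Pow(-413447, -1)), Mul(Mul(149, Add(24, 18)), Pow(-166172, -1))) = Add(Mul(Rational(2977832, 55145), Pow(-413447, -1)), Mul(Mul(149, Add(24, 18)), Pow(-166172, -1))) = Add(Mul(Rational(2977832, 55145), Rational(-1, 413447)), Mul(Mul(149, 42), Rational(-1, 166172))) = Add(Rational(-2977832, 22799534815), Mul(6258, Rational(-1, 166172))) = Add(Rational(-2977832, 22799534815), Rational(-3129, 83086)) = Rational(-71587160585687, 1894322149639090)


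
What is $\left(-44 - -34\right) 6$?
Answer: $-60$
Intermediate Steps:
$\left(-44 - -34\right) 6 = \left(-44 + 34\right) 6 = \left(-10\right) 6 = -60$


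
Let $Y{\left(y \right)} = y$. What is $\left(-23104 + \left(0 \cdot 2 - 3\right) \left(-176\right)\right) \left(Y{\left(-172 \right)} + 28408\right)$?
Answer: $-637455936$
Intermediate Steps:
$\left(-23104 + \left(0 \cdot 2 - 3\right) \left(-176\right)\right) \left(Y{\left(-172 \right)} + 28408\right) = \left(-23104 + \left(0 \cdot 2 - 3\right) \left(-176\right)\right) \left(-172 + 28408\right) = \left(-23104 + \left(0 - 3\right) \left(-176\right)\right) 28236 = \left(-23104 - -528\right) 28236 = \left(-23104 + 528\right) 28236 = \left(-22576\right) 28236 = -637455936$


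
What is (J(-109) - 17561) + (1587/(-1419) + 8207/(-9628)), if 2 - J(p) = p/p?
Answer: -2757861647/157036 ≈ -17562.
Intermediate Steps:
J(p) = 1 (J(p) = 2 - p/p = 2 - 1*1 = 2 - 1 = 1)
(J(-109) - 17561) + (1587/(-1419) + 8207/(-9628)) = (1 - 17561) + (1587/(-1419) + 8207/(-9628)) = -17560 + (1587*(-1/1419) + 8207*(-1/9628)) = -17560 + (-529/473 - 283/332) = -17560 - 309487/157036 = -2757861647/157036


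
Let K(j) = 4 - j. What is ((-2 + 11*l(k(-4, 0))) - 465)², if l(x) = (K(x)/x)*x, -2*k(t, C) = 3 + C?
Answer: 660969/4 ≈ 1.6524e+5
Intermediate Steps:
k(t, C) = -3/2 - C/2 (k(t, C) = -(3 + C)/2 = -3/2 - C/2)
l(x) = 4 - x (l(x) = ((4 - x)/x)*x = 4 - x)
((-2 + 11*l(k(-4, 0))) - 465)² = ((-2 + 11*(4 - (-3/2 - ½*0))) - 465)² = ((-2 + 11*(4 - (-3/2 + 0))) - 465)² = ((-2 + 11*(4 - 1*(-3/2))) - 465)² = ((-2 + 11*(4 + 3/2)) - 465)² = ((-2 + 11*(11/2)) - 465)² = ((-2 + 121/2) - 465)² = (117/2 - 465)² = (-813/2)² = 660969/4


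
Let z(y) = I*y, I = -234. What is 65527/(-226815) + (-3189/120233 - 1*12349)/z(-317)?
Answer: -153529650848198/337147019925885 ≈ -0.45538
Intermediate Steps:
z(y) = -234*y
65527/(-226815) + (-3189/120233 - 1*12349)/z(-317) = 65527/(-226815) + (-3189/120233 - 1*12349)/((-234*(-317))) = 65527*(-1/226815) + (-3189*1/120233 - 12349)/74178 = -65527/226815 + (-3189/120233 - 12349)*(1/74178) = -65527/226815 - 1484760506/120233*1/74178 = -65527/226815 - 742380253/4459321737 = -153529650848198/337147019925885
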